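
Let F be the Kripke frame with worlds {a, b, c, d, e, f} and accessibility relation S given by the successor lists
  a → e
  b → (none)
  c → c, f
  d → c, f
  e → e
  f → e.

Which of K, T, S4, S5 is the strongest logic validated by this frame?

Reflexive (axiom T): no — a is not related to itself.
Transitive (axiom 4): no — c S f and f S e, but not c S e.
Euclidean (axiom 5): no — d S f and d S c, but not f S c.
So F validates K; T would additionally require S to be reflexive. The strongest is K.

K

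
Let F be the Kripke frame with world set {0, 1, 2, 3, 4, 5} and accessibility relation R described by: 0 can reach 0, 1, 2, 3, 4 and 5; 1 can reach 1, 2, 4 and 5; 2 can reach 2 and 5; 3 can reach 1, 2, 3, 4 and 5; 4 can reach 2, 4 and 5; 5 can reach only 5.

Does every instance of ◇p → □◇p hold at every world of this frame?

By correspondence theory, 5 is valid on a frame iff R is Euclidean.
Euclidean: no — 0 R 1 and 0 R 3, but not 1 R 3.

No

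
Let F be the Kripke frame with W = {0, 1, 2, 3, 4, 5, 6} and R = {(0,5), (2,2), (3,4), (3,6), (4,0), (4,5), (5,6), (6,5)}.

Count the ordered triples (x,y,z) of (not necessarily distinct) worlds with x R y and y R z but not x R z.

Enumerating: (0,5,6), (3,4,0), (3,4,5), (3,6,5), (4,5,6), (5,6,5), (6,5,6).

7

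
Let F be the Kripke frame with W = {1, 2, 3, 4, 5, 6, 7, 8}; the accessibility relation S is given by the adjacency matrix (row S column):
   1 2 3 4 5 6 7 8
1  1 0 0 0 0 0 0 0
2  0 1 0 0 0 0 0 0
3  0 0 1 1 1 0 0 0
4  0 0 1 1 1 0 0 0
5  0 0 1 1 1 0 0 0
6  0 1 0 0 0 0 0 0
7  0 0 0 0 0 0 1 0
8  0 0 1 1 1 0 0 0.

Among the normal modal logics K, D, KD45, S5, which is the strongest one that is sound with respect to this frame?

Serial (axiom D): yes — every world has a successor (e.g. 1 S 1).
Euclidean (axiom 5): yes — any two successors of a common world are S-related.
Transitive (axiom 4): yes — every two-step S-path is closed by a direct edge.
Reflexive (axiom T): no — 6 is not related to itself.
So F validates K, D, KD45; S5 would additionally require S to be reflexive. The strongest is KD45.

KD45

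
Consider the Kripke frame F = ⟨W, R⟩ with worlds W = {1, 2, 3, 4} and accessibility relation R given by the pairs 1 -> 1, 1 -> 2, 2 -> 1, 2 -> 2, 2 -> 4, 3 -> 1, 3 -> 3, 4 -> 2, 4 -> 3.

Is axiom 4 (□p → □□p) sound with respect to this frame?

Axiom 4 corresponds to the accessibility relation being transitive.
Transitive: no — 1 R 2 and 2 R 4, but not 1 R 4.

No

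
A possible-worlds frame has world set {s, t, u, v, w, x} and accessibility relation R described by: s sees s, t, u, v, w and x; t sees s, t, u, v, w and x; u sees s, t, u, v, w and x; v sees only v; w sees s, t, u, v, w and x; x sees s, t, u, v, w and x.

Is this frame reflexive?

Yes

Reflexive: yes — every world is R-related to itself.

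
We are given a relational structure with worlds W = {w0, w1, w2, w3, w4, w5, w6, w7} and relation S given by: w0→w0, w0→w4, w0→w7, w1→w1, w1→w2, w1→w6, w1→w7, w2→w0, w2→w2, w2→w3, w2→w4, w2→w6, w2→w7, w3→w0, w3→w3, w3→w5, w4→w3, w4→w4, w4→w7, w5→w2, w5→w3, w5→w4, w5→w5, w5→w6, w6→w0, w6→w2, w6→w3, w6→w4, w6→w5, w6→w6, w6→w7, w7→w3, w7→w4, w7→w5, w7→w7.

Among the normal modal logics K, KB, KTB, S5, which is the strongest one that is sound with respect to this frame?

Symmetric (axiom B): no — w0 S w4 but not w4 S w0.
Reflexive (axiom T): yes — every world is S-related to itself.
Euclidean (axiom 5): no — w1 S w7 and w1 S w2, but not w7 S w2.
So F validates K; KB would additionally require S to be symmetric. The strongest is K.

K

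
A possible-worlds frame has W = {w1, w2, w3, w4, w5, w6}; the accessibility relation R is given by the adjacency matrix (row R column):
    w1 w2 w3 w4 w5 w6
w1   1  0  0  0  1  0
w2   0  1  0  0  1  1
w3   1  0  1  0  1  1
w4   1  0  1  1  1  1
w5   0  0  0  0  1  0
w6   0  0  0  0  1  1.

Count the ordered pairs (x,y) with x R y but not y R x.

11

Enumerating: (w1,w5), (w2,w5), (w2,w6), (w3,w1), (w3,w5), (w3,w6), (w4,w1), (w4,w3), (w4,w5), (w4,w6), (w6,w5).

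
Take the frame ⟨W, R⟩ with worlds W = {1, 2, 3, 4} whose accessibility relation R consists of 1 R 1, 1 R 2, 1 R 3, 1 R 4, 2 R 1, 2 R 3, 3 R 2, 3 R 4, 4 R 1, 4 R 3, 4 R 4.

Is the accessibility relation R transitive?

Transitive: no — 2 R 1 and 1 R 4, but not 2 R 4.

No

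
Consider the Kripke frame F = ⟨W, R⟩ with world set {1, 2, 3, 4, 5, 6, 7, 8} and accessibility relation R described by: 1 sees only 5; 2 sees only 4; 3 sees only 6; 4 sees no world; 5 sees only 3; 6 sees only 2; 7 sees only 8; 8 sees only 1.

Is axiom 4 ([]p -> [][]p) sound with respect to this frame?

By correspondence theory, 4 is valid on a frame iff R is transitive.
Transitive: no — 1 R 5 and 5 R 3, but not 1 R 3.

No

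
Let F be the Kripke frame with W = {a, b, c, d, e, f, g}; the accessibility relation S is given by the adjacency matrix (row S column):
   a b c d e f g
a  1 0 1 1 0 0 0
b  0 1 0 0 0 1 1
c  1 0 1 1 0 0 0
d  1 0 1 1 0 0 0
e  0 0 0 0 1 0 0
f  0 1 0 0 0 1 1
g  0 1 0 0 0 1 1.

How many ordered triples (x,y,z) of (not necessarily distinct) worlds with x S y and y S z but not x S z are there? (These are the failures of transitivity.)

S is transitive; there are no such tuples.

0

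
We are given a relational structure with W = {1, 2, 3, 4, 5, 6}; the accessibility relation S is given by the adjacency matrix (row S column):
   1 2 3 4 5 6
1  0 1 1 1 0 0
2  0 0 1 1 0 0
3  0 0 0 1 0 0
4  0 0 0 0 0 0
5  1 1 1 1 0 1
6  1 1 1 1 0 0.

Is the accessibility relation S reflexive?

Reflexive: no — 1 is not related to itself.

No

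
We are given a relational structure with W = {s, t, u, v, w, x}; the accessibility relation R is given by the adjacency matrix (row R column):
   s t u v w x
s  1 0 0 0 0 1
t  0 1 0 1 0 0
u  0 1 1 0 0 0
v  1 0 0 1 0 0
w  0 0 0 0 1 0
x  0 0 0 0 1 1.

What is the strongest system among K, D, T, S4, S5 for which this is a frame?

T

Serial (axiom D): yes — every world has a successor (e.g. s R s).
Reflexive (axiom T): yes — every world is R-related to itself.
Transitive (axiom 4): no — s R x and x R w, but not s R w.
Euclidean (axiom 5): no — s R x and s R s, but not x R s.
So F validates K, D, T; S4 would additionally require R to be transitive. The strongest is T.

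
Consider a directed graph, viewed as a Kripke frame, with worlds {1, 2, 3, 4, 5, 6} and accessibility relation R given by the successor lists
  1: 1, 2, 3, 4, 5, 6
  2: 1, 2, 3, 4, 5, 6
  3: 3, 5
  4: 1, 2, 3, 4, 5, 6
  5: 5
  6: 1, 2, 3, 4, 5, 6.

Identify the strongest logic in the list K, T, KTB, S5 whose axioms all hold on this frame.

Reflexive (axiom T): yes — every world is R-related to itself.
Symmetric (axiom B): no — 1 R 3 but not 3 R 1.
Euclidean (axiom 5): no — 1 R 3 and 1 R 2, but not 3 R 2.
So F validates K, T; KTB would additionally require R to be symmetric. The strongest is T.

T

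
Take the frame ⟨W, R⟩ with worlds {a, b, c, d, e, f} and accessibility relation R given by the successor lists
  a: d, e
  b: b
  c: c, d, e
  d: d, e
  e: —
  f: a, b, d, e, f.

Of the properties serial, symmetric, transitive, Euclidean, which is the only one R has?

Serial: no — e has no R-successor.
Symmetric: no — a R d but not d R a.
Transitive: yes — every two-step R-path is closed by a direct edge.
Euclidean: no — a R e and a R d, but not e R d.
Only transitive holds.

transitive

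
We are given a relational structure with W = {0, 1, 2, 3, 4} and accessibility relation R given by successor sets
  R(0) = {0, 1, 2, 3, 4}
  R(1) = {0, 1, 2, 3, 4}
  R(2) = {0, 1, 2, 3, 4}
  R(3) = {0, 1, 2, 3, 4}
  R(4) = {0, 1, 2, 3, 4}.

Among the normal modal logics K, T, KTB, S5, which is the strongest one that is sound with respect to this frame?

S5

Reflexive (axiom T): yes — every world is R-related to itself.
Symmetric (axiom B): yes — every pair in R has its reverse in R.
Euclidean (axiom 5): yes — any two successors of a common world are R-related.
So F validates K, T, KTB, S5. The strongest is S5.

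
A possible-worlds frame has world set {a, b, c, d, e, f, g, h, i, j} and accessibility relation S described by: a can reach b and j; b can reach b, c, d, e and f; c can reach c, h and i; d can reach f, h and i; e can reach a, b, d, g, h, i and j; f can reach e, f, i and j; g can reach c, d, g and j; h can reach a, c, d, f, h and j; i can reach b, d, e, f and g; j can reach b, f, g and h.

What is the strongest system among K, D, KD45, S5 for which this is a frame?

Serial (axiom D): yes — every world has a successor (e.g. a S b).
Euclidean (axiom 5): no — a S b and a S j, but not b S j.
Transitive (axiom 4): no — a S b and b S c, but not a S c.
Reflexive (axiom T): no — a is not related to itself.
So F validates K, D; KD45 would additionally require S to be Euclidean and transitive. The strongest is D.

D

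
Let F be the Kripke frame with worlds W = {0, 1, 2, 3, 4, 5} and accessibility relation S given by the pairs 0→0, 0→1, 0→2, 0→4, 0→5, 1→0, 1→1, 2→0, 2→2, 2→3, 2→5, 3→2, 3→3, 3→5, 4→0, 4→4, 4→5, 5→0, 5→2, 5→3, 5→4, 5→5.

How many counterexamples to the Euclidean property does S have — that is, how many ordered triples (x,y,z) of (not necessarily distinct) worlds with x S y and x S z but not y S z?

16

Enumerating: (0,1,2), (0,1,4), (0,1,5), (0,2,1), (0,2,4), (0,4,1), (0,4,2), (0,5,1), (2,0,3), (2,3,0), (5,0,3), (5,2,4), (5,3,0), (5,3,4), (5,4,2), (5,4,3).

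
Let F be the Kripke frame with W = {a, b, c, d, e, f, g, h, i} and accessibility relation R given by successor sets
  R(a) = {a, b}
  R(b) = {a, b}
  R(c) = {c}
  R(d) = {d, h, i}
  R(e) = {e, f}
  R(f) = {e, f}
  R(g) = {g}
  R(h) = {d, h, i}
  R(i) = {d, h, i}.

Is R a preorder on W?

Reflexive: yes — every world is R-related to itself.
Transitive: yes — every two-step R-path is closed by a direct edge.
So R is a preorder.

Yes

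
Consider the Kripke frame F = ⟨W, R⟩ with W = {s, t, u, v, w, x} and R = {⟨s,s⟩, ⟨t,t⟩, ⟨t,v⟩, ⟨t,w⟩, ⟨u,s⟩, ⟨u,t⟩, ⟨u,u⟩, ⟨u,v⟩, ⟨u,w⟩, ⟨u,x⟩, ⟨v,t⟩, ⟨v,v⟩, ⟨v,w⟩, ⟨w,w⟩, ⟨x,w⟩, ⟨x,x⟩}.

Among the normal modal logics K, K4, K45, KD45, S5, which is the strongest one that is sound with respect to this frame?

K4

Transitive (axiom 4): yes — every two-step R-path is closed by a direct edge.
Euclidean (axiom 5): no — t R w and t R v, but not w R v.
Serial (axiom D): yes — every world has a successor (e.g. s R s).
Reflexive (axiom T): yes — every world is R-related to itself.
So F validates K, K4; K45 would additionally require R to be Euclidean. The strongest is K4.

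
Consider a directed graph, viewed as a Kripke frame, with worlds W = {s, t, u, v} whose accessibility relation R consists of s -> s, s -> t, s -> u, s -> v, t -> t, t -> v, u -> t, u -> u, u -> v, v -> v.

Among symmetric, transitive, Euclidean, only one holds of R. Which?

Symmetric: no — s R t but not t R s.
Transitive: yes — every two-step R-path is closed by a direct edge.
Euclidean: no — s R t and s R u, but not t R u.
Only transitive holds.

transitive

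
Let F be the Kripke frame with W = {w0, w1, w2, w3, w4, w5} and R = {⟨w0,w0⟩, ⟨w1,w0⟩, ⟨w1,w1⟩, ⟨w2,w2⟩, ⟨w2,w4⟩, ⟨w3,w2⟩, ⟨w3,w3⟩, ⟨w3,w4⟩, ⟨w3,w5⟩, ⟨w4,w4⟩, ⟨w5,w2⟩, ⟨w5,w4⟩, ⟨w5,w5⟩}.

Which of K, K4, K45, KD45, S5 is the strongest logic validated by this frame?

K4

Transitive (axiom 4): yes — every two-step R-path is closed by a direct edge.
Euclidean (axiom 5): no — w3 R w2 and w3 R w5, but not w2 R w5.
Serial (axiom D): yes — every world has a successor (e.g. w0 R w0).
Reflexive (axiom T): yes — every world is R-related to itself.
So F validates K, K4; K45 would additionally require R to be Euclidean. The strongest is K4.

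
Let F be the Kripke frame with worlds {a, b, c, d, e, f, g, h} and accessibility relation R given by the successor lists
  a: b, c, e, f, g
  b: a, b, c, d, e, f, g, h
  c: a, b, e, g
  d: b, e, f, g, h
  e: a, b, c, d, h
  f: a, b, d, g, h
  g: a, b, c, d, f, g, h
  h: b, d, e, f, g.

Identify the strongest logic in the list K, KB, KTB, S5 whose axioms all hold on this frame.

Symmetric (axiom B): yes — every pair in R has its reverse in R.
Reflexive (axiom T): no — a is not related to itself.
Euclidean (axiom 5): no — a R c and a R f, but not c R f.
So F validates K, KB; KTB would additionally require R to be reflexive. The strongest is KB.

KB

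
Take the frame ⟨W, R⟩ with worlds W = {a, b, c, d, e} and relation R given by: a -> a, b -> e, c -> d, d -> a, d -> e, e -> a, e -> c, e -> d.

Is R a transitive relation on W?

Transitive: no — b R e and e R a, but not b R a.

No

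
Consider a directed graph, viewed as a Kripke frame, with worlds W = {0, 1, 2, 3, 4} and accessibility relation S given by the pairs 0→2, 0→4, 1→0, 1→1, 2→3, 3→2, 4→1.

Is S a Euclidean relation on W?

Euclidean: no — 0 S 2 and 0 S 4, but not 2 S 4.

No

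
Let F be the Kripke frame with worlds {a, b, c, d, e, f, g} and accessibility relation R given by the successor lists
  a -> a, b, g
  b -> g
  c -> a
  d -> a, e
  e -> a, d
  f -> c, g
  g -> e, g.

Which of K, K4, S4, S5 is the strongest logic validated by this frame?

Transitive (axiom 4): no — a R g and g R e, but not a R e.
Reflexive (axiom T): no — b is not related to itself.
Euclidean (axiom 5): no — a R g and a R b, but not g R b.
So F validates K; K4 would additionally require R to be transitive. The strongest is K.

K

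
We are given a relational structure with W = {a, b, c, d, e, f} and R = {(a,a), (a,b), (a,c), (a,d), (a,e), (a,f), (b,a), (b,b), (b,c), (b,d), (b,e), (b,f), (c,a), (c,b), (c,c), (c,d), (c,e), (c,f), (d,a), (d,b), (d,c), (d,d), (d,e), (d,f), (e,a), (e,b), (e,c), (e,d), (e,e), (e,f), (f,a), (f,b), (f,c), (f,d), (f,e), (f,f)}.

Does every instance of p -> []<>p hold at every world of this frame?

Yes

By correspondence theory, B is valid on a frame iff R is symmetric.
Symmetric: yes — every pair in R has its reverse in R.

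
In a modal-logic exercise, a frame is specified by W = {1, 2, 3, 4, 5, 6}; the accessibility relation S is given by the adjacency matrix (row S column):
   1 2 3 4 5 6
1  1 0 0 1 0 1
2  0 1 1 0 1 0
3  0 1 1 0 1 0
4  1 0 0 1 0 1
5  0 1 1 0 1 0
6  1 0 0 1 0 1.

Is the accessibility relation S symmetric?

Yes

Symmetric: yes — every pair in S has its reverse in S.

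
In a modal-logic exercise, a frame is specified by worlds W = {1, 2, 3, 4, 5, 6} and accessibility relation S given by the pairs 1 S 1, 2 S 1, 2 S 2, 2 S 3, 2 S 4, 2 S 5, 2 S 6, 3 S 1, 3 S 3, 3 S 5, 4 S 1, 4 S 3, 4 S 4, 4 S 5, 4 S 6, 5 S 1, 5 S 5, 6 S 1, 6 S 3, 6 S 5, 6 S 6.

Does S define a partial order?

Reflexive: yes — every world is S-related to itself.
Transitive: yes — every two-step S-path is closed by a direct edge.
Antisymmetric: yes — no distinct pair is related both ways.
So S is a partial order.

Yes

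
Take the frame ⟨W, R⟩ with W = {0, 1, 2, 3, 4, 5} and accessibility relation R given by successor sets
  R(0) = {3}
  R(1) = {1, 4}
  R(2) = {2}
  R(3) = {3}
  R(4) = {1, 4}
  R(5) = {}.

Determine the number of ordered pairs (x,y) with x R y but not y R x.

Enumerating: (0,3).

1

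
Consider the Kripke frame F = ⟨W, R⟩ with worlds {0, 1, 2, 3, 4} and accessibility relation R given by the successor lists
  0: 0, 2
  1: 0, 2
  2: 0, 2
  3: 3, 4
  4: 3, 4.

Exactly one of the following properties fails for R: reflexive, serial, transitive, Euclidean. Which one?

reflexive

Reflexive: no — 1 is not related to itself.
Serial: yes — every world has a successor (e.g. 0 R 0).
Transitive: yes — every two-step R-path is closed by a direct edge.
Euclidean: yes — any two successors of a common world are R-related.
Only reflexive fails.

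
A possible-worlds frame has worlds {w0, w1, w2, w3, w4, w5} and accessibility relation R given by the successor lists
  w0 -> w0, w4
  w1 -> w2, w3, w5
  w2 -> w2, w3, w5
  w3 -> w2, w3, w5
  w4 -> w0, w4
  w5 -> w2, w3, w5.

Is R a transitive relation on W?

Yes

Transitive: yes — every two-step R-path is closed by a direct edge.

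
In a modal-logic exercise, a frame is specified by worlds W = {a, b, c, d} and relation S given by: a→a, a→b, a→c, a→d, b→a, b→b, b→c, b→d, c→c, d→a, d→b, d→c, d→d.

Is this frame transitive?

Yes

Transitive: yes — every two-step S-path is closed by a direct edge.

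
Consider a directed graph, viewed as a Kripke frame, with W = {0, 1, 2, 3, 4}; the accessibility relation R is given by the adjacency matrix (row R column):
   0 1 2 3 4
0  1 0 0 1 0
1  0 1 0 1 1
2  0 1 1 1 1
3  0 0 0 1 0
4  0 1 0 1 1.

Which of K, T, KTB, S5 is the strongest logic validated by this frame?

Reflexive (axiom T): yes — every world is R-related to itself.
Symmetric (axiom B): no — 0 R 3 but not 3 R 0.
Euclidean (axiom 5): no — 1 R 3 and 1 R 4, but not 3 R 4.
So F validates K, T; KTB would additionally require R to be symmetric. The strongest is T.

T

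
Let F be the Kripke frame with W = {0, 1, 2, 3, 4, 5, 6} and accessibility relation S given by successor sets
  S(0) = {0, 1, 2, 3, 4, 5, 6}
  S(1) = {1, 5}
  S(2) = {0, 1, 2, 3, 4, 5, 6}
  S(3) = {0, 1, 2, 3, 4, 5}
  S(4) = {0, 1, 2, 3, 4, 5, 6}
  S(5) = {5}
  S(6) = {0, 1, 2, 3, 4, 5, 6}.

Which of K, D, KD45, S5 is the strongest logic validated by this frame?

D

Serial (axiom D): yes — every world has a successor (e.g. 0 S 0).
Euclidean (axiom 5): no — 0 S 1 and 0 S 2, but not 1 S 2.
Transitive (axiom 4): no — 3 S 0 and 0 S 6, but not 3 S 6.
Reflexive (axiom T): yes — every world is S-related to itself.
So F validates K, D; KD45 would additionally require S to be Euclidean and transitive. The strongest is D.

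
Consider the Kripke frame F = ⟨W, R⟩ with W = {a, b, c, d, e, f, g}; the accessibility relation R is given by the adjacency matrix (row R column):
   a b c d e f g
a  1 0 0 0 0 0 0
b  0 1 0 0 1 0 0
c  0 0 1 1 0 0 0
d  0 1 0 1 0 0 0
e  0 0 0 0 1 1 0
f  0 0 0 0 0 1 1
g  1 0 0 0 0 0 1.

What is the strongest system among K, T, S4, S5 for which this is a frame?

Reflexive (axiom T): yes — every world is R-related to itself.
Transitive (axiom 4): no — b R e and e R f, but not b R f.
Euclidean (axiom 5): no — b R e and b R b, but not e R b.
So F validates K, T; S4 would additionally require R to be transitive. The strongest is T.

T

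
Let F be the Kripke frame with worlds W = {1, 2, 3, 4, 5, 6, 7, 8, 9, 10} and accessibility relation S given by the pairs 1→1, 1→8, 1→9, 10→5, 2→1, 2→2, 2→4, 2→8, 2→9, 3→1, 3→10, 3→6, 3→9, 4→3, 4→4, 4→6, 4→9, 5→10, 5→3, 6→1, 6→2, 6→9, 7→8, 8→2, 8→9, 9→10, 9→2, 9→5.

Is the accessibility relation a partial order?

No

Reflexive: no — 3 is not related to itself.
Transitive: no — 1 S 8 and 8 S 2, but not 1 S 2.
Antisymmetric: no — 10 S 5 and 5 S 10 with 10 ≠ 5.
So S is not a partial order.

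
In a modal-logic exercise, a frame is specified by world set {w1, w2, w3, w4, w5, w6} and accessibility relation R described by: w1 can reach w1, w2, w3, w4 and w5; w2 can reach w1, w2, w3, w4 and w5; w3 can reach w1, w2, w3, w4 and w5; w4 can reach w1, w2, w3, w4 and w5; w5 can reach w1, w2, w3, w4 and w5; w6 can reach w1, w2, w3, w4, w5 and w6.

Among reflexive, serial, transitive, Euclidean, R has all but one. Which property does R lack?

Euclidean

Reflexive: yes — every world is R-related to itself.
Serial: yes — every world has a successor (e.g. w1 R w1).
Transitive: yes — every two-step R-path is closed by a direct edge.
Euclidean: no — w6 R w1 and w6 R w6, but not w1 R w6.
Only Euclidean fails.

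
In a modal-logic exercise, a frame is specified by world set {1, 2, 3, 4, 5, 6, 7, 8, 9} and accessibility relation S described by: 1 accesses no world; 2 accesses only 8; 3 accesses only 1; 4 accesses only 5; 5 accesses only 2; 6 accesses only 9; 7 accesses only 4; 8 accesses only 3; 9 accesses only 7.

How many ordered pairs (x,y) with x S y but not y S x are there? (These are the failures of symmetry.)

8

Enumerating: (2,8), (3,1), (4,5), (5,2), (6,9), (7,4), (8,3), (9,7).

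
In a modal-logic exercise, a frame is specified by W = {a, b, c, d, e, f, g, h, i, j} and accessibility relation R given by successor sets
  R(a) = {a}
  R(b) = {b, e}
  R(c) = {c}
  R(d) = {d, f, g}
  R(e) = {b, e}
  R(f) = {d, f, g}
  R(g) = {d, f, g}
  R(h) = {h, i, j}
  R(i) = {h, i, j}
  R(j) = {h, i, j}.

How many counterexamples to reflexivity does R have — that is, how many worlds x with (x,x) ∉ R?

R is reflexive; there are no such worlds.

0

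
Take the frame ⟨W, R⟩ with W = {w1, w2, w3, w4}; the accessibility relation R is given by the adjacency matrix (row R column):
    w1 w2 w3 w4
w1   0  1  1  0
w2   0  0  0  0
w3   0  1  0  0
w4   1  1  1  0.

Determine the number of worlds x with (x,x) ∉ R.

Enumerating: w1, w2, w3, w4.

4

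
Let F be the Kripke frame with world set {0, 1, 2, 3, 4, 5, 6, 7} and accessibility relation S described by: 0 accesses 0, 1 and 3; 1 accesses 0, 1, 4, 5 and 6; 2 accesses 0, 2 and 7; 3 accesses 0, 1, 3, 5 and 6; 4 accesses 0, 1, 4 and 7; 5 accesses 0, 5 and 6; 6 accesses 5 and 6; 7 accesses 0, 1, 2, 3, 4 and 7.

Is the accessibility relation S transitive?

No

Transitive: no — 0 S 1 and 1 S 4, but not 0 S 4.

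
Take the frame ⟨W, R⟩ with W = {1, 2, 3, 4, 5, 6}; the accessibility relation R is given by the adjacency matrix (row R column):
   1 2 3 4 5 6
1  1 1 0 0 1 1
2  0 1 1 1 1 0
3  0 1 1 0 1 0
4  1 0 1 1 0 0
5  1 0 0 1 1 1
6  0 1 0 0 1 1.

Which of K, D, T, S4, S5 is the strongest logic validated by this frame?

T

Serial (axiom D): yes — every world has a successor (e.g. 1 R 1).
Reflexive (axiom T): yes — every world is R-related to itself.
Transitive (axiom 4): no — 1 R 2 and 2 R 3, but not 1 R 3.
Euclidean (axiom 5): no — 1 R 2 and 1 R 6, but not 2 R 6.
So F validates K, D, T; S4 would additionally require R to be transitive. The strongest is T.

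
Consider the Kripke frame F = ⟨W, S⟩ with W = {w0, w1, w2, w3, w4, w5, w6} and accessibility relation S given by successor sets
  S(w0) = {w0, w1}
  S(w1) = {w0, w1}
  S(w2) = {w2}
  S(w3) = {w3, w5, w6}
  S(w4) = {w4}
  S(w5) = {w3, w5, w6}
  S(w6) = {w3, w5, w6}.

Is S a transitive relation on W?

Transitive: yes — every two-step S-path is closed by a direct edge.

Yes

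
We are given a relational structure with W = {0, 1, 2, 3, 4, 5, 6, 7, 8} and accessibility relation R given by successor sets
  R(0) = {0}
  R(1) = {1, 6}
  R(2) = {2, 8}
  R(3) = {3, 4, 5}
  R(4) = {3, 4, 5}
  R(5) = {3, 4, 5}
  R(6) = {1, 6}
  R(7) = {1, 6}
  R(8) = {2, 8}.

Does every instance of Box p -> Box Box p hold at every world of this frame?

The schema 4 characterises exactly the transitive frames.
Transitive: yes — every two-step R-path is closed by a direct edge.

Yes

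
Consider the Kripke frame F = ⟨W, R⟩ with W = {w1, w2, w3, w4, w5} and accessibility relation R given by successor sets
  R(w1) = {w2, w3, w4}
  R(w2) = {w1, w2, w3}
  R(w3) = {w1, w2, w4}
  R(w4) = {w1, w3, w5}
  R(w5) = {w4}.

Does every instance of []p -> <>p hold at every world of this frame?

The schema D characterises exactly the serial frames.
Serial: yes — every world has a successor (e.g. w1 R w2).

Yes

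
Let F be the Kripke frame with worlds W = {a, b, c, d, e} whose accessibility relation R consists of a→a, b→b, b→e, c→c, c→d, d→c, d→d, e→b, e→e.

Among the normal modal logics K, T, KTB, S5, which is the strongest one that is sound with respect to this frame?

Reflexive (axiom T): yes — every world is R-related to itself.
Symmetric (axiom B): yes — every pair in R has its reverse in R.
Euclidean (axiom 5): yes — any two successors of a common world are R-related.
So F validates K, T, KTB, S5. The strongest is S5.

S5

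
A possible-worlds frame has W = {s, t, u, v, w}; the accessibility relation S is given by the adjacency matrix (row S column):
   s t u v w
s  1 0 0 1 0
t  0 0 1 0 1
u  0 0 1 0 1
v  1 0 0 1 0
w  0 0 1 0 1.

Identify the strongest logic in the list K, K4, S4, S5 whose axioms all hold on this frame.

K4

Transitive (axiom 4): yes — every two-step S-path is closed by a direct edge.
Reflexive (axiom T): no — t is not related to itself.
Euclidean (axiom 5): yes — any two successors of a common world are S-related.
So F validates K, K4; S4 would additionally require S to be reflexive. The strongest is K4.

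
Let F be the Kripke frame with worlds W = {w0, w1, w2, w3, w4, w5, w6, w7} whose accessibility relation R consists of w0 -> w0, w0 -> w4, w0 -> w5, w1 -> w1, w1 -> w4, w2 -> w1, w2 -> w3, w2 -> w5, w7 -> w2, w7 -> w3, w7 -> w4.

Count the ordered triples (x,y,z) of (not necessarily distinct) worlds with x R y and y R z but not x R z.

3

Enumerating: (w2,w1,w4), (w7,w2,w1), (w7,w2,w5).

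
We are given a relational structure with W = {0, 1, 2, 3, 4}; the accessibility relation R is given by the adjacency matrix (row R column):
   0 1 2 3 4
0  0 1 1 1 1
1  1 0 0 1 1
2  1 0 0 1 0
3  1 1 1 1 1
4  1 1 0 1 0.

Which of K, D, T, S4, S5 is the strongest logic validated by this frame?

D

Serial (axiom D): yes — every world has a successor (e.g. 0 R 1).
Reflexive (axiom T): no — 0 is not related to itself.
Transitive (axiom 4): no — 1 R 0 and 0 R 2, but not 1 R 2.
Euclidean (axiom 5): no — 0 R 1 and 0 R 2, but not 1 R 2.
So F validates K, D; T would additionally require R to be reflexive. The strongest is D.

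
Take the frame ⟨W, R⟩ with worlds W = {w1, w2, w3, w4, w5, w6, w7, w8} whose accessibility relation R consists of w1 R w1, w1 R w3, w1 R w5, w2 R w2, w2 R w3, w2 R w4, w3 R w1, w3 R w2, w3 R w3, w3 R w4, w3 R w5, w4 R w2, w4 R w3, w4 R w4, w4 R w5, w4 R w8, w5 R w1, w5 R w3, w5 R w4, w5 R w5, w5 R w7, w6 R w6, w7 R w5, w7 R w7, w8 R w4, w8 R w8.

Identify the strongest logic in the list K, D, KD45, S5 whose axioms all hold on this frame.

Serial (axiom D): yes — every world has a successor (e.g. w1 R w1).
Euclidean (axiom 5): no — w3 R w1 and w3 R w2, but not w1 R w2.
Transitive (axiom 4): no — w1 R w3 and w3 R w2, but not w1 R w2.
Reflexive (axiom T): yes — every world is R-related to itself.
So F validates K, D; KD45 would additionally require R to be Euclidean and transitive. The strongest is D.

D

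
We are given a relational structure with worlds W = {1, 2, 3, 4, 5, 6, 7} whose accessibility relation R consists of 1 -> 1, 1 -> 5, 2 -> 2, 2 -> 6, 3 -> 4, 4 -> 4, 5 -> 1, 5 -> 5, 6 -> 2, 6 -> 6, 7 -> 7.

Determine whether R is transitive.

Yes

Transitive: yes — every two-step R-path is closed by a direct edge.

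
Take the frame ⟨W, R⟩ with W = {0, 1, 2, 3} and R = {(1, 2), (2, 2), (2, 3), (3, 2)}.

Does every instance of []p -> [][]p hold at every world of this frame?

No

Axiom 4 corresponds to the accessibility relation being transitive.
Transitive: no — 1 R 2 and 2 R 3, but not 1 R 3.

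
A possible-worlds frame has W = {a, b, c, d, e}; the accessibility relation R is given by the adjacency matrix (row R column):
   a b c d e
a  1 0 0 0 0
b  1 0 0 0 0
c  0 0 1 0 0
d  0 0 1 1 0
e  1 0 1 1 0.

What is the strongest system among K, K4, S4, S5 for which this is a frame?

Transitive (axiom 4): yes — every two-step R-path is closed by a direct edge.
Reflexive (axiom T): no — b is not related to itself.
Euclidean (axiom 5): no — e R a and e R c, but not a R c.
So F validates K, K4; S4 would additionally require R to be reflexive. The strongest is K4.

K4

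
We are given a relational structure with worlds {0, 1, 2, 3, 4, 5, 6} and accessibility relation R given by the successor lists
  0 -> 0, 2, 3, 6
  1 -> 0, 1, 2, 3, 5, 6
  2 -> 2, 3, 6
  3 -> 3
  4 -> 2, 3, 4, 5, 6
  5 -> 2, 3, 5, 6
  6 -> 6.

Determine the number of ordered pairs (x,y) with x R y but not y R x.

17

Enumerating: (0,2), (0,3), (0,6), (1,0), (1,2), (1,3), (1,5), (1,6), (2,3), (2,6), (4,2), (4,3), (4,5), (4,6), (5,2), (5,3), (5,6).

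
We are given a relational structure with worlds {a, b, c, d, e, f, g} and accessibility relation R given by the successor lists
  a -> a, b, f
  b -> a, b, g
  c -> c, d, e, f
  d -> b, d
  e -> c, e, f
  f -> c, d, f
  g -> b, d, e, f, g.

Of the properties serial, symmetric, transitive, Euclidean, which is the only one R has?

serial

Serial: yes — every world has a successor (e.g. a R a).
Symmetric: no — a R f but not f R a.
Transitive: no — a R b and b R g, but not a R g.
Euclidean: no — a R b and a R f, but not b R f.
Only serial holds.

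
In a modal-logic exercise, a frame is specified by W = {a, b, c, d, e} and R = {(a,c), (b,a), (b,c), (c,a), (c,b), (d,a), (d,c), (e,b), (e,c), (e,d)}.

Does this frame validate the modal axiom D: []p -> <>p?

By correspondence theory, D is valid on a frame iff R is serial.
Serial: yes — every world has a successor (e.g. a R c).

Yes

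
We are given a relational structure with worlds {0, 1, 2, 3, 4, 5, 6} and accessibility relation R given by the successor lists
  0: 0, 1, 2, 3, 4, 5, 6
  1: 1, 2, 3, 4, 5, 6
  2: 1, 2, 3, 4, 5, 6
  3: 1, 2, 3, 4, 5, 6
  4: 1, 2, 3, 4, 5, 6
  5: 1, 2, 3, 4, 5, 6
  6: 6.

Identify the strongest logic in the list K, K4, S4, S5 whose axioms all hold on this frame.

S4

Transitive (axiom 4): yes — every two-step R-path is closed by a direct edge.
Reflexive (axiom T): yes — every world is R-related to itself.
Euclidean (axiom 5): no — 0 R 6 and 0 R 1, but not 6 R 1.
So F validates K, K4, S4; S5 would additionally require R to be Euclidean. The strongest is S4.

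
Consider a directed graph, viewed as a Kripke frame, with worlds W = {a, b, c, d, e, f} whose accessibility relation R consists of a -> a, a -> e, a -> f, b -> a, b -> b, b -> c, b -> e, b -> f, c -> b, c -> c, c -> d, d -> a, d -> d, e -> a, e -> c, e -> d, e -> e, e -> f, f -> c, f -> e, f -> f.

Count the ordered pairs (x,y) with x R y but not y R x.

Enumerating: (a,f), (b,a), (b,e), (b,f), (c,d), (d,a), (e,c), (e,d), (f,c).

9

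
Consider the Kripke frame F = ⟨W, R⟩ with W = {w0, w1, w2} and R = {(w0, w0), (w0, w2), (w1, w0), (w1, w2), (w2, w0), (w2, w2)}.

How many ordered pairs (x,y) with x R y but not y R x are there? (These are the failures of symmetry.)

2

Enumerating: (w1,w0), (w1,w2).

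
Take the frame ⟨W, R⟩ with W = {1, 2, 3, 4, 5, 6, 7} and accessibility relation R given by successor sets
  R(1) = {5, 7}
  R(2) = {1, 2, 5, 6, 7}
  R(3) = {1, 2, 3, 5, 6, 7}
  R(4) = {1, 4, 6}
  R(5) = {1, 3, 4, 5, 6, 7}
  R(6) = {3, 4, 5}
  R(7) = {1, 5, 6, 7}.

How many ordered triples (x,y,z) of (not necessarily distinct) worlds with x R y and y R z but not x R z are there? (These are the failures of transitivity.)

30

Enumerating: (1,5,1), (1,5,3), (1,5,4), (1,5,6), (1,7,1), (1,7,6), (2,5,3), (2,5,4), (2,6,3), (2,6,4), (3,5,4), (3,6,4), … and 18 more.
Total: 30.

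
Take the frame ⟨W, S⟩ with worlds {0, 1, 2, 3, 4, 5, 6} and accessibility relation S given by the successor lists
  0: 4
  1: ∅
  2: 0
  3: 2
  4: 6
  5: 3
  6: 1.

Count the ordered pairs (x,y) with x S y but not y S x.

6

Enumerating: (0,4), (2,0), (3,2), (4,6), (5,3), (6,1).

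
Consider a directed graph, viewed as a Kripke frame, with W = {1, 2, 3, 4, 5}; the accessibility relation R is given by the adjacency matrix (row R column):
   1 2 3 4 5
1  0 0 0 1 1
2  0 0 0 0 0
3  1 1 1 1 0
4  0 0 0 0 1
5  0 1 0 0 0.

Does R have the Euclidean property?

No

Euclidean: no — 1 R 5 and 1 R 4, but not 5 R 4.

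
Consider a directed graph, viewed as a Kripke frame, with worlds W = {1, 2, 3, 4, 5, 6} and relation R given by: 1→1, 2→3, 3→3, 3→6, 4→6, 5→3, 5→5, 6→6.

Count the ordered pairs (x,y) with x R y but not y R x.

4

Enumerating: (2,3), (3,6), (4,6), (5,3).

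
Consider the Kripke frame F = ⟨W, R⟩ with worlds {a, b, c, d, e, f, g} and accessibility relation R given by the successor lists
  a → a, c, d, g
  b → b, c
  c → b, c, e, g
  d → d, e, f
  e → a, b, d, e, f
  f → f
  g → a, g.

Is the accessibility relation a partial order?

Reflexive: yes — every world is R-related to itself.
Transitive: no — a R c and c R b, but not a R b.
Antisymmetric: no — a R g and g R a with a ≠ g.
So R is not a partial order.

No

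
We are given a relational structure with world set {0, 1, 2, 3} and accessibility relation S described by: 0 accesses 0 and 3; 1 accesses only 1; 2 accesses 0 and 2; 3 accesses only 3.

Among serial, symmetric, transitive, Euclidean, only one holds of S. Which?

Serial: yes — every world has a successor (e.g. 0 S 0).
Symmetric: no — 0 S 3 but not 3 S 0.
Transitive: no — 2 S 0 and 0 S 3, but not 2 S 3.
Euclidean: no — 0 S 3 and 0 S 0, but not 3 S 0.
Only serial holds.

serial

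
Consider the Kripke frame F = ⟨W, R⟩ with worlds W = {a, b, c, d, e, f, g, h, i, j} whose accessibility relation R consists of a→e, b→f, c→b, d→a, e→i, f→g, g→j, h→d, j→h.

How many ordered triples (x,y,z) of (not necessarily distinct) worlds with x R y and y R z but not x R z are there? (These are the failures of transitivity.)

Enumerating: (a,e,i), (b,f,g), (c,b,f), (d,a,e), (f,g,j), (g,j,h), (h,d,a), (j,h,d).

8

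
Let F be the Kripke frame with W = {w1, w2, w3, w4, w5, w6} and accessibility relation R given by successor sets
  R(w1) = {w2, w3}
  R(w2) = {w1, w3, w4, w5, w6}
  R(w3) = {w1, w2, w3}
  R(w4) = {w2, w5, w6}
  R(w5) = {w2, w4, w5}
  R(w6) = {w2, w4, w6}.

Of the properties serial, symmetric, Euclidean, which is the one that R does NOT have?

Euclidean

Serial: yes — every world has a successor (e.g. w1 R w2).
Symmetric: yes — every pair in R has its reverse in R.
Euclidean: no — w2 R w1 and w2 R w4, but not w1 R w4.
Only Euclidean fails.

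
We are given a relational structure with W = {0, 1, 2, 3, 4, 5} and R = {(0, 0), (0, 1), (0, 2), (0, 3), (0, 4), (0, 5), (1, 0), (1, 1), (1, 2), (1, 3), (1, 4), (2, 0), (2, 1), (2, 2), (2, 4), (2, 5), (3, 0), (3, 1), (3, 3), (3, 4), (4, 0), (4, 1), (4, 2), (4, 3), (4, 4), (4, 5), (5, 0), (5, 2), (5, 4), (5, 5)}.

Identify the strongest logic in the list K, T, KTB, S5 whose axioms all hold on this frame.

Reflexive (axiom T): yes — every world is R-related to itself.
Symmetric (axiom B): yes — every pair in R has its reverse in R.
Euclidean (axiom 5): no — 0 R 1 and 0 R 5, but not 1 R 5.
So F validates K, T, KTB; S5 would additionally require R to be Euclidean. The strongest is KTB.

KTB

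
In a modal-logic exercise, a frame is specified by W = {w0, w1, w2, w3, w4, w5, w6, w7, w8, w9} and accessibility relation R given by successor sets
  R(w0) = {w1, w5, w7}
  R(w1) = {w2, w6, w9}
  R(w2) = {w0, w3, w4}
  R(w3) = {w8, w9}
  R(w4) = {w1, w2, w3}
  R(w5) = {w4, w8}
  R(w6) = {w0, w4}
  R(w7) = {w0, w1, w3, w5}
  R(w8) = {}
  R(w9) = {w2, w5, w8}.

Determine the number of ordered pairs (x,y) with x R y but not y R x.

21

Enumerating: (w0,w1), (w0,w5), (w1,w2), (w1,w6), (w1,w9), (w2,w0), (w2,w3), (w3,w8), (w3,w9), (w4,w1), (w4,w3), (w5,w4), … and 9 more.
Total: 21.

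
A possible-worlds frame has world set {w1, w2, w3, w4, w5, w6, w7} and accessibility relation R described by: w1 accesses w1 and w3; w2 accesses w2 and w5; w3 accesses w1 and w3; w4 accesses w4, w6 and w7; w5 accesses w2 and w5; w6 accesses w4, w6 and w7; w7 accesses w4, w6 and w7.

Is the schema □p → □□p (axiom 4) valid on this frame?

By correspondence theory, 4 is valid on a frame iff R is transitive.
Transitive: yes — every two-step R-path is closed by a direct edge.

Yes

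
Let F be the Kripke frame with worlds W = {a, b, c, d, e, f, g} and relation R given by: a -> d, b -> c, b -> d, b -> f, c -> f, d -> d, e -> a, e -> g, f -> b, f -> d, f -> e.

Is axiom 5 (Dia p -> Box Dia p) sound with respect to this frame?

No

Axiom 5 corresponds to the accessibility relation being Euclidean.
Euclidean: no — b R c and b R d, but not c R d.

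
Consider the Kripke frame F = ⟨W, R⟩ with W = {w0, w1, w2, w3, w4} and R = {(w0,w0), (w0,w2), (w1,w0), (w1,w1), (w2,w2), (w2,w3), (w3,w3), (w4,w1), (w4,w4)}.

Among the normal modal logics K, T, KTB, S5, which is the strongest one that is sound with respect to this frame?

Reflexive (axiom T): yes — every world is R-related to itself.
Symmetric (axiom B): no — w0 R w2 but not w2 R w0.
Euclidean (axiom 5): no — w0 R w2 and w0 R w0, but not w2 R w0.
So F validates K, T; KTB would additionally require R to be symmetric. The strongest is T.

T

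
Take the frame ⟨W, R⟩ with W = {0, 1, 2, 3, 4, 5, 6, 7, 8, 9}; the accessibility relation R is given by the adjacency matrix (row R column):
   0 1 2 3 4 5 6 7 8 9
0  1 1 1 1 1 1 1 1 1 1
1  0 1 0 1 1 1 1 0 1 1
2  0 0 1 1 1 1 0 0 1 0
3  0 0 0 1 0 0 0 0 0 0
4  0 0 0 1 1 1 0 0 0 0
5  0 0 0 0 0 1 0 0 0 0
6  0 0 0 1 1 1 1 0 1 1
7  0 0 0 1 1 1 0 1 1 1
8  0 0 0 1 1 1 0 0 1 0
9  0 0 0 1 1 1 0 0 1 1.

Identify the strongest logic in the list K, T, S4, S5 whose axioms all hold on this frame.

Reflexive (axiom T): yes — every world is R-related to itself.
Transitive (axiom 4): yes — every two-step R-path is closed by a direct edge.
Euclidean (axiom 5): no — 0 R 1 and 0 R 2, but not 1 R 2.
So F validates K, T, S4; S5 would additionally require R to be Euclidean. The strongest is S4.

S4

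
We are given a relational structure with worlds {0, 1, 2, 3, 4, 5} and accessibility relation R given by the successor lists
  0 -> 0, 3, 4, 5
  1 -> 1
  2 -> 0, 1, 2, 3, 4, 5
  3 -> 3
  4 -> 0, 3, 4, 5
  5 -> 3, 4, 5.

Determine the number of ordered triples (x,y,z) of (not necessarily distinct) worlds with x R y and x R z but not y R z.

27

Enumerating: (0,3,0), (0,3,4), (0,3,5), (0,5,0), (2,0,1), (2,0,2), (2,1,0), (2,1,2), (2,1,3), (2,1,4), (2,1,5), (2,3,0), … and 15 more.
Total: 27.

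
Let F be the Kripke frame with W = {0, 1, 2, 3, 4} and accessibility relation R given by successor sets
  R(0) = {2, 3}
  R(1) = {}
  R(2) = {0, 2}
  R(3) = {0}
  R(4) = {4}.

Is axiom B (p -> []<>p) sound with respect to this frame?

Axiom B corresponds to the accessibility relation being symmetric.
Symmetric: yes — every pair in R has its reverse in R.

Yes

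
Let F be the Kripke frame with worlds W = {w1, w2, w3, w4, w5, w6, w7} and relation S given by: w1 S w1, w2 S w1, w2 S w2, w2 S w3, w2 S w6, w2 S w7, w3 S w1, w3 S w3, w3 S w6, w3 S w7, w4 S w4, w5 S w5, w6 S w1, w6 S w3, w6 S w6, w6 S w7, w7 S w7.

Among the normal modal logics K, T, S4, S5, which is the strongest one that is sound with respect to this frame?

Reflexive (axiom T): yes — every world is S-related to itself.
Transitive (axiom 4): yes — every two-step S-path is closed by a direct edge.
Euclidean (axiom 5): no — w2 S w1 and w2 S w3, but not w1 S w3.
So F validates K, T, S4; S5 would additionally require S to be Euclidean. The strongest is S4.

S4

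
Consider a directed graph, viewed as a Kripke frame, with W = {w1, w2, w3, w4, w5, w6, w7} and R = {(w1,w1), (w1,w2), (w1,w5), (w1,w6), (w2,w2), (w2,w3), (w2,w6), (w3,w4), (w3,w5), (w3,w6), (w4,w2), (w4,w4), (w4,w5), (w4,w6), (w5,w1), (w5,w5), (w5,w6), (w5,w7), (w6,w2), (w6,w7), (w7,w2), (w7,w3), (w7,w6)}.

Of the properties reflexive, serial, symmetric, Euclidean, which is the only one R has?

Reflexive: no — w3 is not related to itself.
Serial: yes — every world has a successor (e.g. w1 R w1).
Symmetric: no — w1 R w2 but not w2 R w1.
Euclidean: no — w1 R w2 and w1 R w5, but not w2 R w5.
Only serial holds.

serial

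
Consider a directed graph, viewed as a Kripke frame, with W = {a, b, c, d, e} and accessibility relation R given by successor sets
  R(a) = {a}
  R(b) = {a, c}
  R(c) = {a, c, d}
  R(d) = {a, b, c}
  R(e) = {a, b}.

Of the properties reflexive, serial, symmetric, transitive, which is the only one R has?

serial

Reflexive: no — b is not related to itself.
Serial: yes — every world has a successor (e.g. a R a).
Symmetric: no — b R a but not a R b.
Transitive: no — b R c and c R d, but not b R d.
Only serial holds.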